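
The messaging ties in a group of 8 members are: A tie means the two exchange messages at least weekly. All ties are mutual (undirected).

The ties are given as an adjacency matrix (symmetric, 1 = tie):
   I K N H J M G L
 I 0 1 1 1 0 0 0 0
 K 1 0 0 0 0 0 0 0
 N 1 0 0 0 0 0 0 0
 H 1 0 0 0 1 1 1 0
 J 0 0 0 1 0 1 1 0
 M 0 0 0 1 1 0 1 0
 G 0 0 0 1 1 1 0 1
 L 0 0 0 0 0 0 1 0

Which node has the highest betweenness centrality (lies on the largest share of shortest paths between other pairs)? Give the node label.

H

Unnormalized betweenness of each node: G:6, H:12, I:11, J:0, K:0, L:0, M:0, N:0.
H has the largest value, 12, making it the main broker — the node through which the most shortest paths run.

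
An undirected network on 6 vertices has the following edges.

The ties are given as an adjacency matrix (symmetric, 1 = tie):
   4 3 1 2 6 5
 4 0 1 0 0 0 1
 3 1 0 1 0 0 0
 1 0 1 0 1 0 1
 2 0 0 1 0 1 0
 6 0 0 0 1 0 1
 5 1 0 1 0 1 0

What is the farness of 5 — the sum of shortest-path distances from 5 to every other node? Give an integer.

Distances from 5: 1:1, 2:2, 3:2, 4:1, 6:1.
Sum = 1 + 2 + 2 + 1 + 1 = 7.

7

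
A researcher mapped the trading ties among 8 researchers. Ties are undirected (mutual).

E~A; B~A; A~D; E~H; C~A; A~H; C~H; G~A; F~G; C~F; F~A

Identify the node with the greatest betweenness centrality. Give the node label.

A

Unnormalized betweenness of each node: A:31/2, B:0, C:1/2, D:0, E:0, F:1/2, G:0, H:1/2.
A has the largest value, 31/2, making it the main broker — the node through which the most shortest paths run.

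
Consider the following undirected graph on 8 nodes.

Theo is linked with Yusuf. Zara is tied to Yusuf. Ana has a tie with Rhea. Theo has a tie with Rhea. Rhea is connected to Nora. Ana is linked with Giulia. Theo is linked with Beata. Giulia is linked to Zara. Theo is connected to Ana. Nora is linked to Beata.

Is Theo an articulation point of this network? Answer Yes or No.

No

Even without Theo, every remaining node can still reach every other (the residual graph is connected), so Theo is not a cut vertex.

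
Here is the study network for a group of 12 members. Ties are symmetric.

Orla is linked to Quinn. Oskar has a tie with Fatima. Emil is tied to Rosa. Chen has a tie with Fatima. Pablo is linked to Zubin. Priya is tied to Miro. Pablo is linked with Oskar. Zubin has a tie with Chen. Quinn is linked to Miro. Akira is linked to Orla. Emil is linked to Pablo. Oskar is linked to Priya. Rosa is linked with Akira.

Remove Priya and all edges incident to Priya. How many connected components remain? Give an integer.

Priya's neighbors (Miro and Oskar) remain reachable from one another through other ties, so the rest of the network stays in one piece.

1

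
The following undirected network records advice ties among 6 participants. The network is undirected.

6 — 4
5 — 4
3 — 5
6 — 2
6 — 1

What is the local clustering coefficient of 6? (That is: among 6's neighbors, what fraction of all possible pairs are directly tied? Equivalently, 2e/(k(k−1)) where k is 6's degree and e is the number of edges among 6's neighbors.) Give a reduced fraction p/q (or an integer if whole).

0

6's neighbors: 1, 2, and 4 (k = 3).
Possible neighbor pairs: C(3,2) = 3. Edges among them: none → e = 0.
Clustering(6) = 0/3 = 0.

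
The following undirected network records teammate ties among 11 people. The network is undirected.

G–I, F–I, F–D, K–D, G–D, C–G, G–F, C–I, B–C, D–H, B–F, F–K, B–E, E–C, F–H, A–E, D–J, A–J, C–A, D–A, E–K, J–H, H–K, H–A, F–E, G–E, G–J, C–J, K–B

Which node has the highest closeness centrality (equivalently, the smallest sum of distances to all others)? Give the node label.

F

Farness (sum of distances to all others) for each node — A:15, B:16, C:14, D:14, E:14, F:13, G:14, H:15, I:17, J:15, K:15.
The smallest farness is 13, for F, so F has the highest closeness.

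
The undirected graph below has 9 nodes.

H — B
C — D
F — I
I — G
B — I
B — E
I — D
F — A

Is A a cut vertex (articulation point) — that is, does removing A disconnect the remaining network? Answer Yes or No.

Even without A, every remaining node can still reach every other (the residual graph is connected), so A is not a cut vertex.

No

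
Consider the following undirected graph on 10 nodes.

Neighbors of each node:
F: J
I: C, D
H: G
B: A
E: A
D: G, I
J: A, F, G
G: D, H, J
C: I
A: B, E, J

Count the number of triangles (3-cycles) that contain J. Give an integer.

0

J's neighbors are A, F, and G, but none of them are tied to each other, so no triangle contains J.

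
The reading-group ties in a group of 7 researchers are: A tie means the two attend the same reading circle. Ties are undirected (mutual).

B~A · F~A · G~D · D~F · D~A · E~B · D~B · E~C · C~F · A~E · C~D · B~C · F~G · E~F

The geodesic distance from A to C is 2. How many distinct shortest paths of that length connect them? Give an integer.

4

The shortest distance is 2. The length-2 paths are: A–D–C; A–F–C; A–B–C; A–E–C.
That gives 4 distinct shortest paths.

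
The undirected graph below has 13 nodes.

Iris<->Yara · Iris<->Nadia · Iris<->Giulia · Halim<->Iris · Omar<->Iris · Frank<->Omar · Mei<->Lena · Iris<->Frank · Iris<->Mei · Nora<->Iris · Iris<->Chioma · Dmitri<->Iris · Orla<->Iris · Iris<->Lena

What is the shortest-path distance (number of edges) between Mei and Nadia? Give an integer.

One shortest route is Mei – Iris – Nadia, which uses 2 edges, and Mei and Nadia are not directly tied, so nothing shorter exists. So d(Mei,Nadia) = 2.

2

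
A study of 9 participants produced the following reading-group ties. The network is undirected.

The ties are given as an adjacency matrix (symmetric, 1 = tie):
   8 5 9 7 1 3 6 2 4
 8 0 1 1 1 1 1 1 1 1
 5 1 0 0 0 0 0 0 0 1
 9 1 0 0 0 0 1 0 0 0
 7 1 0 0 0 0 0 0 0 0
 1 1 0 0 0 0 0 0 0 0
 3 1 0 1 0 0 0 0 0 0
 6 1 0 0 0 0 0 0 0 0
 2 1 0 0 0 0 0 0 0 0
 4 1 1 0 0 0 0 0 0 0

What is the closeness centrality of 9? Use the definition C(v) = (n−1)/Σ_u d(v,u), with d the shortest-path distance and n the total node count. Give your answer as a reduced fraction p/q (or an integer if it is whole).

Distances from 9: 1:2, 2:2, 3:1, 4:2, 5:2, 6:2, 7:2, 8:1. Sum = 14.
n = 9, so closeness = 8/14 = 4/7.

4/7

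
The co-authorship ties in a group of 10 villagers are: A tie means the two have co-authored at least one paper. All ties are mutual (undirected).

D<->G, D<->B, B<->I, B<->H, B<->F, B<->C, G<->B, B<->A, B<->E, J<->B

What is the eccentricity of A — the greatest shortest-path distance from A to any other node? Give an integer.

Distances from A: B:1, C:2, D:2, E:2, F:2, G:2, H:2, I:2, J:2.
The largest is 2 (to F, G, H, D, J, C, I, and E), so the eccentricity of A is 2.

2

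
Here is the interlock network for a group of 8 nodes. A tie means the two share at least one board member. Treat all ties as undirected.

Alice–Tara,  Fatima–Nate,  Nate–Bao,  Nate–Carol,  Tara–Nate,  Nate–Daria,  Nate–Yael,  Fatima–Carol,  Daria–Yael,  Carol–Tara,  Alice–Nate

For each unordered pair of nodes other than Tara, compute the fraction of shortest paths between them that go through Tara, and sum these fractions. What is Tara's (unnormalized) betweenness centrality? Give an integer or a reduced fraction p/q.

Pairs whose geodesics pass through Tara — Alice–Carol: 1/2.
All other pairs contribute 0.
Summing the contributions gives betweenness(Tara) = 1/2.

1/2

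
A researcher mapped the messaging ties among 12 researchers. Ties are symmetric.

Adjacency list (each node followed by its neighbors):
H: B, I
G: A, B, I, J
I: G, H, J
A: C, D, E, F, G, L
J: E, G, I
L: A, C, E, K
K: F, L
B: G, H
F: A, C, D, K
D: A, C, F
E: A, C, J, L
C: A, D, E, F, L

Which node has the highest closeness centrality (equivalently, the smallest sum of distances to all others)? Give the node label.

A

Farness (sum of distances to all others) for each node — A:17, B:27, C:21, D:24, E:20, F:23, G:19, H:33, I:25, J:22, K:29, L:22.
The smallest farness is 17, for A, so A has the highest closeness.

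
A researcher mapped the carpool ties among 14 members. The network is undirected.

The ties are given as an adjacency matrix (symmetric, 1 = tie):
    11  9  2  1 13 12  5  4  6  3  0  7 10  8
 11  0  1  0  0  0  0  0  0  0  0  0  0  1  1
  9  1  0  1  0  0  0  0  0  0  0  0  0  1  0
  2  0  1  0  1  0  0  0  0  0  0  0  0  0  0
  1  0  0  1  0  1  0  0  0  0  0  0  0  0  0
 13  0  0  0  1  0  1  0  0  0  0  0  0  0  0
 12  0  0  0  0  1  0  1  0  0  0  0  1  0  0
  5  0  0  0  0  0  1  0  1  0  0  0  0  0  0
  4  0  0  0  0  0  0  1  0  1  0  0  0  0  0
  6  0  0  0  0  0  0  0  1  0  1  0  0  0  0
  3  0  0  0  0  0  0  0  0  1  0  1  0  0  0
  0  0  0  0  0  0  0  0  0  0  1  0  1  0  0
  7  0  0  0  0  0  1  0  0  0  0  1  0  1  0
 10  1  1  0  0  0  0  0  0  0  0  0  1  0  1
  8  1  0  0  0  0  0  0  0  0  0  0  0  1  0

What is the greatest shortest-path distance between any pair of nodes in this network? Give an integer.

6

Eccentricity of each node (its greatest distance to any other): 0:4, 1:5, 2:6, 3:5, 4:5, 5:4, 6:6, 7:3, 8:5, 9:5, 10:4, 11:5, 12:3, 13:4.
The maximum eccentricity is 6, realized for instance by the pair 2–6 via 2 – 9 – 10 – 7 – 0 – 3 – 6. So the diameter is 6.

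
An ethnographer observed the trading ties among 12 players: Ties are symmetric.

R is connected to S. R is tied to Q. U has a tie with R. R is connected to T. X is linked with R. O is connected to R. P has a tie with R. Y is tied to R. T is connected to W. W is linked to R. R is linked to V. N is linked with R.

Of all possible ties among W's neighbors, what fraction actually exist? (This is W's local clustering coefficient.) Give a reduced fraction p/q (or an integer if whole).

1

W's neighbors: R and T (k = 2).
Possible neighbor pairs: C(2,2) = 1. Edges among them: R–T → e = 1.
Clustering(W) = 1/1.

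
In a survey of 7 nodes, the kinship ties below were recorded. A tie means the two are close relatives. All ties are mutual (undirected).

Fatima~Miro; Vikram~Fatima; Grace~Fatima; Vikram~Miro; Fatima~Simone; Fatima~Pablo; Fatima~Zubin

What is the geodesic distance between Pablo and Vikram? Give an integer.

One shortest route is Pablo – Fatima – Vikram, which uses 2 edges, and Pablo and Vikram are not directly tied, so nothing shorter exists. So d(Pablo,Vikram) = 2.

2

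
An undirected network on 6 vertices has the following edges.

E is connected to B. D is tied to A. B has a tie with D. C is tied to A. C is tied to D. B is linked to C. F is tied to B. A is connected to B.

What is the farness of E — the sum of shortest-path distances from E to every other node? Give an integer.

Distances from E: A:2, B:1, C:2, D:2, F:2.
Sum = 2 + 1 + 2 + 2 + 2 = 9.

9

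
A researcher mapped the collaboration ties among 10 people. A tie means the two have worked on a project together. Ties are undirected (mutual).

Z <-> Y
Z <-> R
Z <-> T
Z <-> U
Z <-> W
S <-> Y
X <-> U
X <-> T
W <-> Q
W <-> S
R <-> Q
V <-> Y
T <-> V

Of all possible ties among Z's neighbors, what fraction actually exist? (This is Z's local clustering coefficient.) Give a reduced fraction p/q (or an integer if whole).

0

Z's neighbors: R, T, U, W, and Y (k = 5).
Possible neighbor pairs: C(5,2) = 10. Edges among them: none → e = 0.
Clustering(Z) = 0/10 = 0.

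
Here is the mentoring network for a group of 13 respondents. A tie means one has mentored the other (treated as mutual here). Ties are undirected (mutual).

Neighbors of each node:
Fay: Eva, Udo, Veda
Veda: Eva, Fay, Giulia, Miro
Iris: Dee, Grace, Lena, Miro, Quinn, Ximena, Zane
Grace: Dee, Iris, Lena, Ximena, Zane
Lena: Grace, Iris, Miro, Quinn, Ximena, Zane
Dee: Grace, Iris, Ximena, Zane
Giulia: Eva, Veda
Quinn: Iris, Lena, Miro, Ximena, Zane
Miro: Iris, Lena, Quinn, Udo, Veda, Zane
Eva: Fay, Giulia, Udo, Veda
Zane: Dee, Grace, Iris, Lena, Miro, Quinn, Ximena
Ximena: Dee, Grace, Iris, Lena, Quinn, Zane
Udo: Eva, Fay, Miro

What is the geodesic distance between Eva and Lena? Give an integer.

3

One shortest route is Eva – Udo – Miro – Lena, which uses 3 edges, and at distance 2 from Eva we only reach {Miro}, which does not include Lena. So d(Eva,Lena) = 3.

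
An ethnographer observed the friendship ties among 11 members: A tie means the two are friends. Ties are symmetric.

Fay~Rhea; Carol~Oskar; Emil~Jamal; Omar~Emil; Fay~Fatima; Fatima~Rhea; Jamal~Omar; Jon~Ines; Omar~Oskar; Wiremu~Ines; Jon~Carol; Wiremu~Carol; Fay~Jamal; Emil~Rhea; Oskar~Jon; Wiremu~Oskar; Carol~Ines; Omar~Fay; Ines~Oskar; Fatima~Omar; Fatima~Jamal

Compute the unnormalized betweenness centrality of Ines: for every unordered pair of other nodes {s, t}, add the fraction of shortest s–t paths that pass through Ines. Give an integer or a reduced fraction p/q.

Pairs whose geodesics pass through Ines — Jon–Wiremu: 1/3.
All other pairs contribute 0.
Summing the contributions gives betweenness(Ines) = 1/3.

1/3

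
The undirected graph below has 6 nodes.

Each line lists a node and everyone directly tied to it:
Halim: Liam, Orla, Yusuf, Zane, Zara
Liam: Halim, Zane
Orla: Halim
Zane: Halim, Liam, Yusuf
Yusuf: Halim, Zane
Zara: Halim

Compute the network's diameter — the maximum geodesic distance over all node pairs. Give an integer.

2

Eccentricity of each node (its greatest distance to any other): Halim:1, Liam:2, Orla:2, Yusuf:2, Zane:2, Zara:2.
The maximum eccentricity is 2, realized for instance by the pair Yusuf–Orla via Yusuf – Halim – Orla. So the diameter is 2.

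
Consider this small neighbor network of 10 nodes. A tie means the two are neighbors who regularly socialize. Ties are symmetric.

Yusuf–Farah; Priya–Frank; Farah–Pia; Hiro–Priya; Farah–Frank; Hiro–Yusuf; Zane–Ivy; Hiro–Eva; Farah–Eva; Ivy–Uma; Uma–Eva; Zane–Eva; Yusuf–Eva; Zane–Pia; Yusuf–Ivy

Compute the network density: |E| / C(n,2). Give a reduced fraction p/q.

1/3

There are 15 edges and 10 nodes, so the maximum possible is C(10,2) = 45.
Density = 15/45 = 1/3.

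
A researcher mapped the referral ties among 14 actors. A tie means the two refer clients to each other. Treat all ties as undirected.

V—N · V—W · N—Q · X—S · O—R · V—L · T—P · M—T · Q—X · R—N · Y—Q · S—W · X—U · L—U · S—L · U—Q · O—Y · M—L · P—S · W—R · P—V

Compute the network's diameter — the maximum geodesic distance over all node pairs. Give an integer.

5

Eccentricity of each node (its greatest distance to any other): L:4, M:5, N:3, O:5, P:4, Q:4, R:4, S:3, T:5, U:3, V:3, W:3, X:3, Y:5.
The maximum eccentricity is 5, realized for instance by the pair T–O via T – P – V – N – R – O. So the diameter is 5.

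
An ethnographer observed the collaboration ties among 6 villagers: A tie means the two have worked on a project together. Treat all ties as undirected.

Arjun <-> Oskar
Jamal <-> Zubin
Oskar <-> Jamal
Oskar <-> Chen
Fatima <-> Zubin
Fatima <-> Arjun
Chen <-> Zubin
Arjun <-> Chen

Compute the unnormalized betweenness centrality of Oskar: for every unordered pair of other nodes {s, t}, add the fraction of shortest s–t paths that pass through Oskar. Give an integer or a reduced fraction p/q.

3/2

Pairs whose geodesics pass through Oskar — Jamal–Arjun: 1; Jamal–Chen: 1/2.
All other pairs contribute 0.
Summing the contributions gives betweenness(Oskar) = 3/2.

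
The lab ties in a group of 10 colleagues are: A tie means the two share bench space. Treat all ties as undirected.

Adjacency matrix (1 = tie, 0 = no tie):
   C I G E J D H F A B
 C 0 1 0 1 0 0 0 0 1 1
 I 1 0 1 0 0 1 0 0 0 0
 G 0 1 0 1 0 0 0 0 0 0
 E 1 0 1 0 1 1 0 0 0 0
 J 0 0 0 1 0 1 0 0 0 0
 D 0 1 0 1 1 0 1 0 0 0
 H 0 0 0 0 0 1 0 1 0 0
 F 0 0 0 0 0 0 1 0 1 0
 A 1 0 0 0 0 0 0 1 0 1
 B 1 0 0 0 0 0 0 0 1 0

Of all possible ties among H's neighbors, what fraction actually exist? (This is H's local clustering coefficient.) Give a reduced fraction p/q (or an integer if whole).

H's neighbors: D and F (k = 2).
Possible neighbor pairs: C(2,2) = 1. Edges among them: none → e = 0.
Clustering(H) = 0/1.

0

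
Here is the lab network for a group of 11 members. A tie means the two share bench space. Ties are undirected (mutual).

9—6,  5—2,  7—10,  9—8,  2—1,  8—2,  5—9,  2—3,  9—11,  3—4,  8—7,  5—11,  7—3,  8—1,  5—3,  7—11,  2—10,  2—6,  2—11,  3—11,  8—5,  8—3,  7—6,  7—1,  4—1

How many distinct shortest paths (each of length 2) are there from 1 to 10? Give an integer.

2

The shortest distance is 2. The length-2 paths are: 1–2–10; 1–7–10.
That gives 2 distinct shortest paths.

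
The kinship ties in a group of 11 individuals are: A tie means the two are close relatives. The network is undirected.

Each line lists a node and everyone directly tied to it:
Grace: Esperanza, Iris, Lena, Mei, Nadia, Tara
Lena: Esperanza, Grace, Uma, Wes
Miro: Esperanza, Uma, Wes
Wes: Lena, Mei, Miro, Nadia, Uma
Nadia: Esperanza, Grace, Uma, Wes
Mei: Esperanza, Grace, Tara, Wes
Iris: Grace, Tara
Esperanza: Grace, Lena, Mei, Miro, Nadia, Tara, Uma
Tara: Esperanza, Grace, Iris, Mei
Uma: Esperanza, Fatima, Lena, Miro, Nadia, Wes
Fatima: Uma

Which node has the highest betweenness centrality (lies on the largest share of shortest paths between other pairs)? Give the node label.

Esperanza

Unnormalized betweenness of each node: Esperanza:43/4, Fatima:0, Grace:23/3, Iris:0, Lena:39/20, Mei:61/30, Miro:1/5, Nadia:39/20, Tara:9/4, Uma:607/60, Wes:37/12.
Esperanza has the largest value, 43/4, making it the main broker — the node through which the most shortest paths run.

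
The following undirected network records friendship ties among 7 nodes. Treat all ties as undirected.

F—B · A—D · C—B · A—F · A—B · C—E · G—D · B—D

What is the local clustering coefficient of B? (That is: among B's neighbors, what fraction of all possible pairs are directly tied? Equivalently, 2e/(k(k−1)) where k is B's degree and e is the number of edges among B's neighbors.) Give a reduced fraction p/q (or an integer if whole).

B's neighbors: A, C, D, and F (k = 4).
Possible neighbor pairs: C(4,2) = 6. Edges among them: A–D, A–F → e = 2.
Clustering(B) = 2/6 = 1/3.

1/3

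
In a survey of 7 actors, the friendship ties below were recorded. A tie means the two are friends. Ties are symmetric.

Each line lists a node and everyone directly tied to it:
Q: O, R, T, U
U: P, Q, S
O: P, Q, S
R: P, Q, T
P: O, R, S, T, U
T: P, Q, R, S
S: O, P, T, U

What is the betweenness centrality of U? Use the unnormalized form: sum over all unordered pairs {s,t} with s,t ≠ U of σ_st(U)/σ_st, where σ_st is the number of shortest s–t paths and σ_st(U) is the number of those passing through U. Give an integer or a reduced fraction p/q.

Pairs whose geodesics pass through U — P–Q: 1/4; Q–S: 1/3.
All other pairs contribute 0.
Summing the contributions gives betweenness(U) = 7/12.

7/12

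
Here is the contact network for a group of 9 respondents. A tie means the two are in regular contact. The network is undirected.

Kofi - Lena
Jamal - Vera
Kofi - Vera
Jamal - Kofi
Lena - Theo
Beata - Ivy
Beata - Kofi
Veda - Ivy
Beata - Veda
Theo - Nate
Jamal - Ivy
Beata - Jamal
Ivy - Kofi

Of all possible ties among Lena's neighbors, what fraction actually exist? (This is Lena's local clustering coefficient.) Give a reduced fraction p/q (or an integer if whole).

0

Lena's neighbors: Kofi and Theo (k = 2).
Possible neighbor pairs: C(2,2) = 1. Edges among them: none → e = 0.
Clustering(Lena) = 0/1.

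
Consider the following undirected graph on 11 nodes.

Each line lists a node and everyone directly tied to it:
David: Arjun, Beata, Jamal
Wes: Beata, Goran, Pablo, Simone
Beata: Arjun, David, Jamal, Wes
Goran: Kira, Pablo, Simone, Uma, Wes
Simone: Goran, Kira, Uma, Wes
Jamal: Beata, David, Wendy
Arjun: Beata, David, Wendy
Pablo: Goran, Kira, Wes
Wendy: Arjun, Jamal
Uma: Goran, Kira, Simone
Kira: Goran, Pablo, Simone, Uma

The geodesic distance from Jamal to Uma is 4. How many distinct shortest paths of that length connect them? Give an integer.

2

The shortest distance is 4. The length-4 paths are: Jamal–Beata–Wes–Simone–Uma; Jamal–Beata–Wes–Goran–Uma.
That gives 2 distinct shortest paths.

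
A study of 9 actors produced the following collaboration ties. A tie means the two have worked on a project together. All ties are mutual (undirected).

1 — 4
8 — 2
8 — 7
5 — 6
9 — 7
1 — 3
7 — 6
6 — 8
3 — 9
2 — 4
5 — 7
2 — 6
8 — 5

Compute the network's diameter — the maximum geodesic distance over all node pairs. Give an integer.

4

Eccentricity of each node (its greatest distance to any other): 1:4, 2:3, 3:3, 4:3, 5:4, 6:3, 7:3, 8:3, 9:3.
The maximum eccentricity is 4, realized for instance by the pair 5–1 via 5 – 7 – 9 – 3 – 1. So the diameter is 4.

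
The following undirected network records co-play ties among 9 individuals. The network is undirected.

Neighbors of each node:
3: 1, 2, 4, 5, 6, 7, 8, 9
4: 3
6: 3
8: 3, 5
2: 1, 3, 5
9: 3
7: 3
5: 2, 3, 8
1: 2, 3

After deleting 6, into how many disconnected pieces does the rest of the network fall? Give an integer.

1

6's neighbors (3) remain reachable from one another through other ties, so the rest of the network stays in one piece.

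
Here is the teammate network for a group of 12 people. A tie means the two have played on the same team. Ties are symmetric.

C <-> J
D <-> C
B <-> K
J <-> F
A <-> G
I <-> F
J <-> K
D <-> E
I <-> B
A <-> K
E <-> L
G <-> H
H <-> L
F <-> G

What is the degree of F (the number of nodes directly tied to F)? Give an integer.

3

F is directly tied to G, I, and J. That is 3 neighbors, so the degree of F is 3.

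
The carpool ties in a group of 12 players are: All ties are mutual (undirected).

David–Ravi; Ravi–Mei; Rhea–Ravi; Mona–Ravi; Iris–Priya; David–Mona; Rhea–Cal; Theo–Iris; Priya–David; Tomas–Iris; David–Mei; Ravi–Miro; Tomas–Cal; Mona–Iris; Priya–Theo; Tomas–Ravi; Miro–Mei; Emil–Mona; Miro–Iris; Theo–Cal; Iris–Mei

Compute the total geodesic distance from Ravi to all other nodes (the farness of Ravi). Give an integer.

Distances from Ravi: Cal:2, David:1, Emil:2, Iris:2, Mei:1, Miro:1, Mona:1, Priya:2, Rhea:1, Theo:3, Tomas:1.
Sum = 2 + 1 + 2 + 2 + 1 + 1 + 1 + 2 + 1 + 3 + 1 = 17.

17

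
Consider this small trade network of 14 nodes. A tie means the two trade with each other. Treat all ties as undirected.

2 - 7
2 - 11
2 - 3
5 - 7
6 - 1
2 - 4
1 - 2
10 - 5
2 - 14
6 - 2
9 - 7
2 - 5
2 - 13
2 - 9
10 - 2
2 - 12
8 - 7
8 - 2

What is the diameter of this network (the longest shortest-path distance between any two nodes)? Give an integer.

2

Eccentricity of each node (its greatest distance to any other): 1:2, 2:1, 3:2, 4:2, 5:2, 6:2, 7:2, 8:2, 9:2, 10:2, 11:2, 12:2, 13:2, 14:2.
The maximum eccentricity is 2, realized for instance by the pair 10–6 via 10 – 2 – 6. So the diameter is 2.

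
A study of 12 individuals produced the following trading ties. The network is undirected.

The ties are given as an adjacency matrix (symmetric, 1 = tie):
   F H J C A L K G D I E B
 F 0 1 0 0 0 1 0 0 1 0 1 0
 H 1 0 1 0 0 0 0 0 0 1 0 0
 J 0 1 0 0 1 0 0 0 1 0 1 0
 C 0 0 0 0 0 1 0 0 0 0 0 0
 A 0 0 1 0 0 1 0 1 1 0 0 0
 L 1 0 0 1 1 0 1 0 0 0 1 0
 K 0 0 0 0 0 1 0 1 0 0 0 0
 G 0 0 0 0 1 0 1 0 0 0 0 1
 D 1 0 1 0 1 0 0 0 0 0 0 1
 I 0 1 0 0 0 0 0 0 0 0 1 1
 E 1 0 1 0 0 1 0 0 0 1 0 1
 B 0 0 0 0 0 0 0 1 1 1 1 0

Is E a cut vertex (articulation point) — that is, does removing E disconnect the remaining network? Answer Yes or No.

Even without E, every remaining node can still reach every other (the residual graph is connected), so E is not a cut vertex.

No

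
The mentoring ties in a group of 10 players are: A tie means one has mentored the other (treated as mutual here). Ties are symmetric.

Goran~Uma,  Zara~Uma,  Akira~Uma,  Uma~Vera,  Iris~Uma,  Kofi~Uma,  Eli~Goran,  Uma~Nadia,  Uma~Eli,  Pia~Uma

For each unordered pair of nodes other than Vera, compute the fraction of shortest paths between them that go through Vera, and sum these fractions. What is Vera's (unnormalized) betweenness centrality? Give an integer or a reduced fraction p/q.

0

No shortest path between any pair of other nodes passes through Vera.
Summing the contributions gives betweenness(Vera) = 0.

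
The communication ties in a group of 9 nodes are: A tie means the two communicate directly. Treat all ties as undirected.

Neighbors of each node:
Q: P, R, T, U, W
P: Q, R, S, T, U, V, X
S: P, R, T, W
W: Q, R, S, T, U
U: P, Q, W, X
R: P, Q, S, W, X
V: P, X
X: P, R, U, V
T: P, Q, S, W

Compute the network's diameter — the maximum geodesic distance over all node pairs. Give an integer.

3

Eccentricity of each node (its greatest distance to any other): P:2, Q:2, R:2, S:2, T:2, U:2, V:3, W:3, X:2.
The maximum eccentricity is 3, realized for instance by the pair W–V via W – R – X – V. So the diameter is 3.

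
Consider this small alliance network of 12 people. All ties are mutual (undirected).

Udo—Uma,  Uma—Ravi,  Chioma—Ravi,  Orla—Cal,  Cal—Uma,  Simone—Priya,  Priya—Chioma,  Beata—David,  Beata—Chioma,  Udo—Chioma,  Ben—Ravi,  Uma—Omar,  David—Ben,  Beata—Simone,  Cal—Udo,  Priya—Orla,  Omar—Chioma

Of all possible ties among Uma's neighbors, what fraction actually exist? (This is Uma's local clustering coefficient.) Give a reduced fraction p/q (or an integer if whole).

Uma's neighbors: Cal, Omar, Ravi, and Udo (k = 4).
Possible neighbor pairs: C(4,2) = 6. Edges among them: Cal–Udo → e = 1.
Clustering(Uma) = 1/6.

1/6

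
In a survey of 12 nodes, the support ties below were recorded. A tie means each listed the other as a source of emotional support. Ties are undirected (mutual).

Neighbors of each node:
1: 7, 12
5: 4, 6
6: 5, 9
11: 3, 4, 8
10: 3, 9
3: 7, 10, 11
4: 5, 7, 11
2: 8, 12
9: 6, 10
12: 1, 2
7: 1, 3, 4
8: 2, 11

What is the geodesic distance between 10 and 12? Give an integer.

One shortest route is 10 – 3 – 7 – 1 – 12, which uses 4 edges, and at distance 3 from 10 we only reach {1, 4, 5, 8}, which does not include 12. So d(10,12) = 4.

4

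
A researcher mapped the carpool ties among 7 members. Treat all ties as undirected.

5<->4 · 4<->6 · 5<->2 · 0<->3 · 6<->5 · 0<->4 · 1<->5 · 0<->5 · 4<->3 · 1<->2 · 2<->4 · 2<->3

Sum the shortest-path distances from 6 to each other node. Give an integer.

10

Distances from 6: 0:2, 1:2, 2:2, 3:2, 4:1, 5:1.
Sum = 2 + 2 + 2 + 2 + 1 + 1 = 10.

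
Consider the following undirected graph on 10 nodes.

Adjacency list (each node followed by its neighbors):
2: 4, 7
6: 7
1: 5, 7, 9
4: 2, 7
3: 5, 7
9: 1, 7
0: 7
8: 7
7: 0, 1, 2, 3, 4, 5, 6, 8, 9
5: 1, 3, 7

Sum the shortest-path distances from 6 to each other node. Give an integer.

Distances from 6: 0:2, 1:2, 2:2, 3:2, 4:2, 5:2, 7:1, 8:2, 9:2.
Sum = 2 + 2 + 2 + 2 + 2 + 2 + 1 + 2 + 2 = 17.

17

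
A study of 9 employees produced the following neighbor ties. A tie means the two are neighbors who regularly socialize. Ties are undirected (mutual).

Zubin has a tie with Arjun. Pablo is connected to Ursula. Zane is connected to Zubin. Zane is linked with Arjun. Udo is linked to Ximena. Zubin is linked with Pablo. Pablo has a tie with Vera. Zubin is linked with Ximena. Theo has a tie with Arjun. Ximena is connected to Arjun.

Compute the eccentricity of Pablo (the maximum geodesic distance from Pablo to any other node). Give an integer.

Distances from Pablo: Arjun:2, Theo:3, Udo:3, Ursula:1, Vera:1, Ximena:2, Zane:2, Zubin:1.
The largest is 3 (to Udo and Theo), so the eccentricity of Pablo is 3.

3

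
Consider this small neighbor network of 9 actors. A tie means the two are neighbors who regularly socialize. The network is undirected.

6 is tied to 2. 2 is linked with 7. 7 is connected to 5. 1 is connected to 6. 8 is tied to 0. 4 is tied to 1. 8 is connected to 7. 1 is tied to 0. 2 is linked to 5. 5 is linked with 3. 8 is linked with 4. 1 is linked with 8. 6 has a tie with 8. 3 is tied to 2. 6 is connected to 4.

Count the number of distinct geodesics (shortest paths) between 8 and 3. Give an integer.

The shortest distance is 3. The length-3 paths are: 8–7–5–3; 8–6–2–3; 8–7–2–3.
That gives 3 distinct shortest paths.

3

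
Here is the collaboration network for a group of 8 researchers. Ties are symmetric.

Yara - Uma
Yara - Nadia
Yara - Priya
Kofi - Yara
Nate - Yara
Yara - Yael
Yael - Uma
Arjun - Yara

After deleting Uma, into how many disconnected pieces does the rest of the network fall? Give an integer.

Uma's neighbors (Yael and Yara) remain reachable from one another through other ties, so the rest of the network stays in one piece.

1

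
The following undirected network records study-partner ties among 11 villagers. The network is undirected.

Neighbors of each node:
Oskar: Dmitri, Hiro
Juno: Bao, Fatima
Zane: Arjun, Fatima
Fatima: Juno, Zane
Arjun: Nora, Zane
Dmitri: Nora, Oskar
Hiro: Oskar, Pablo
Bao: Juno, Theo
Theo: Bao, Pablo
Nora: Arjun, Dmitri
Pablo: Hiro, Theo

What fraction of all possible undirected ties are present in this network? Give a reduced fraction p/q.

There are 11 edges and 11 nodes, so the maximum possible is C(11,2) = 55.
Density = 11/55 = 1/5.

1/5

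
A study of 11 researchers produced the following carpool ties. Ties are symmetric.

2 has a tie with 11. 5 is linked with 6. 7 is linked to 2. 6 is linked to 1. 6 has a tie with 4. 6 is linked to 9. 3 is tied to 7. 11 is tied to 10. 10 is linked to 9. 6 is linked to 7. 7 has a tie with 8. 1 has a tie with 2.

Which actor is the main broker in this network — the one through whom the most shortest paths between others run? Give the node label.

6

Unnormalized betweenness of each node: 1:17/6, 2:19/2, 3:0, 4:0, 5:0, 6:151/6, 7:119/6, 8:0, 9:6, 10:7/3, 11:10/3.
6 has the largest value, 151/6, making it the main broker — the node through which the most shortest paths run.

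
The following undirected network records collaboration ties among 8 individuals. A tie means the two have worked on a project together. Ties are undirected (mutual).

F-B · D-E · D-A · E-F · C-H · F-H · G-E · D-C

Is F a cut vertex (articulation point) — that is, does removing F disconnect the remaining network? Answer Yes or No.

Removing F leaves {A, C, D, E, G, and H} with no path to {B}, so the network splits into 2 components. F is a cut vertex.

Yes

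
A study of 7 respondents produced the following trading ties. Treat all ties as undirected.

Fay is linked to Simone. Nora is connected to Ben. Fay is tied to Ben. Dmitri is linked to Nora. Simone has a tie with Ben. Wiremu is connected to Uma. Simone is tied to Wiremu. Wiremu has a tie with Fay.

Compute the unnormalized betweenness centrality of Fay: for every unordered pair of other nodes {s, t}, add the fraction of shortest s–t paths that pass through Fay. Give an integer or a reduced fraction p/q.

Pairs whose geodesics pass through Fay — Nora–Uma: 1/2; Nora–Wiremu: 1/2; Dmitri–Uma: 1/2; Dmitri–Wiremu: 1/2; Uma–Ben: 1/2; Wiremu–Ben: 1/2.
All other pairs contribute 0.
Summing the contributions gives betweenness(Fay) = 3.

3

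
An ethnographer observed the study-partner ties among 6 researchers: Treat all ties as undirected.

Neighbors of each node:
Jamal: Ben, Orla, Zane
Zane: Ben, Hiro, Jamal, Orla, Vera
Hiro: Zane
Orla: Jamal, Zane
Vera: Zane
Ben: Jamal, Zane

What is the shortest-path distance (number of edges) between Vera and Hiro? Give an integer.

2

One shortest route is Vera – Zane – Hiro, which uses 2 edges, and Vera and Hiro are not directly tied, so nothing shorter exists. So d(Vera,Hiro) = 2.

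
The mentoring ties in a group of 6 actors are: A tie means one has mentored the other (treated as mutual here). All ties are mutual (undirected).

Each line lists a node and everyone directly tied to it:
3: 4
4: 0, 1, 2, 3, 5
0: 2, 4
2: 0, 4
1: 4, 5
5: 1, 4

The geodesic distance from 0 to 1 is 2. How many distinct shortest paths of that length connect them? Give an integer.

1

The shortest distance is 2, and the only length-2 path is 0–4–1. So there is exactly 1 shortest path.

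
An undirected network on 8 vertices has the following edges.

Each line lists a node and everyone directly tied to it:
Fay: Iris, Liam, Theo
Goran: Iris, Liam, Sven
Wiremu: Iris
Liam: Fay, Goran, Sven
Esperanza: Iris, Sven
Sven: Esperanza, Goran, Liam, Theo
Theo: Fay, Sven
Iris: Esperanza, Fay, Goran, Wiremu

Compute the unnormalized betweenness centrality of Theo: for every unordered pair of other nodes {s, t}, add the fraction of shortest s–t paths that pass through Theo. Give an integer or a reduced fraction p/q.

1/2

Pairs whose geodesics pass through Theo — Sven–Fay: 1/2.
All other pairs contribute 0.
Summing the contributions gives betweenness(Theo) = 1/2.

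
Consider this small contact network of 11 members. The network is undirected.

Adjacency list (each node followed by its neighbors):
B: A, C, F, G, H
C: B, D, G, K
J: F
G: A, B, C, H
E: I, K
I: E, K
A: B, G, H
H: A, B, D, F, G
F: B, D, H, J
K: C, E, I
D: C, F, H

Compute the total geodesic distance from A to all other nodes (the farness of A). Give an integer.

23

Distances from A: B:1, C:2, D:2, E:4, F:2, G:1, H:1, I:4, J:3, K:3.
Sum = 1 + 2 + 2 + 4 + 2 + 1 + 1 + 4 + 3 + 3 = 23.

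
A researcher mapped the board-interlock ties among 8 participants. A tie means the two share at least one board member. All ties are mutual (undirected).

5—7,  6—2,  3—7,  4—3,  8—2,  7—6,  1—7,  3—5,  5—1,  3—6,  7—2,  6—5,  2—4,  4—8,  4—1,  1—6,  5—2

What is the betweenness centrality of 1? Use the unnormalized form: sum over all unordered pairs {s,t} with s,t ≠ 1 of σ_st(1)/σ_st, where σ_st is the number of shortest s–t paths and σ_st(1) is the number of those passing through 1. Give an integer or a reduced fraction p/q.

1

Pairs whose geodesics pass through 1 — 6–4: 1/3; 5–4: 1/3; 4–7: 1/3.
All other pairs contribute 0.
Summing the contributions gives betweenness(1) = 1.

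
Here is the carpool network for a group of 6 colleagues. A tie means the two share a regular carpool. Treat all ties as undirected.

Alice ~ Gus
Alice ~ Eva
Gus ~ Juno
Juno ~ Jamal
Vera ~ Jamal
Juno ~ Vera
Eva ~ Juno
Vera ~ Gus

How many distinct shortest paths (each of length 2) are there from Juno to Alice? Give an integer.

2

The shortest distance is 2. The length-2 paths are: Juno–Gus–Alice; Juno–Eva–Alice.
That gives 2 distinct shortest paths.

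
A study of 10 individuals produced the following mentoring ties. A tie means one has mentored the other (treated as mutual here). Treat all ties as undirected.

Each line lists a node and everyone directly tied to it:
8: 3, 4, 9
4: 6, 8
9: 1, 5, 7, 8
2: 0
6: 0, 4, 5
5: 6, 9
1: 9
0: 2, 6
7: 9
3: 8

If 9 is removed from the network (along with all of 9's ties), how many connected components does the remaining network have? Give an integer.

3

Without 9, the remaining ties split the others into: {0, 2, 3, 4, 5, 6, 8}; {1}; {7}.
That's 3 separate components.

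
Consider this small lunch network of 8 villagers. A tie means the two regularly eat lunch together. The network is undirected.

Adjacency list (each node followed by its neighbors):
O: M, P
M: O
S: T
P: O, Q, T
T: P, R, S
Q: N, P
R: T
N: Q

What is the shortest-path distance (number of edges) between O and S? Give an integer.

3

One shortest route is O – P – T – S, which uses 3 edges, and at distance 2 from O we only reach {Q, T}, which does not include S. So d(O,S) = 3.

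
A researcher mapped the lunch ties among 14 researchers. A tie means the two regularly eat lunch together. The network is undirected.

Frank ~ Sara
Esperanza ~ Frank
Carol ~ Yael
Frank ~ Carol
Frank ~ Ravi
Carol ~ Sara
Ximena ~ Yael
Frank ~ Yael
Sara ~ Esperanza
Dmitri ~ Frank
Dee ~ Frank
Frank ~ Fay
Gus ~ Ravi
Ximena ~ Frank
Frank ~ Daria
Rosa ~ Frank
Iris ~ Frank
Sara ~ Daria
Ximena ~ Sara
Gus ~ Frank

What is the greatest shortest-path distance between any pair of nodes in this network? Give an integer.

2

Eccentricity of each node (its greatest distance to any other): Carol:2, Daria:2, Dee:2, Dmitri:2, Esperanza:2, Fay:2, Frank:1, Gus:2, Iris:2, Ravi:2, Rosa:2, Sara:2, Ximena:2, Yael:2.
The maximum eccentricity is 2, realized for instance by the pair Gus–Dmitri via Gus – Frank – Dmitri. So the diameter is 2.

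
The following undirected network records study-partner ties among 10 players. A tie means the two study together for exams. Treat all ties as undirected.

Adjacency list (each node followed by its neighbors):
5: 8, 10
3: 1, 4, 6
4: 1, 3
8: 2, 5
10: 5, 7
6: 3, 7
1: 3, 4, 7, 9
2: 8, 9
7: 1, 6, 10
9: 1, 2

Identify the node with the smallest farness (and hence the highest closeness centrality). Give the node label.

1

Farness (sum of distances to all others) for each node — 1:16, 2:22, 3:21, 4:22, 5:23, 6:22, 7:17, 8:24, 9:19, 10:20.
The smallest farness is 16, for 1, so 1 has the highest closeness.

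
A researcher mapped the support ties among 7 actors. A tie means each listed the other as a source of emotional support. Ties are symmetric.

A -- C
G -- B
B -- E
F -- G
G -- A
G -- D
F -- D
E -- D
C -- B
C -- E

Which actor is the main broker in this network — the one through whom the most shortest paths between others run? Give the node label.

G

Unnormalized betweenness of each node: A:5/6, B:4/3, C:3/2, D:11/6, E:11/6, F:0, G:14/3.
G has the largest value, 14/3, making it the main broker — the node through which the most shortest paths run.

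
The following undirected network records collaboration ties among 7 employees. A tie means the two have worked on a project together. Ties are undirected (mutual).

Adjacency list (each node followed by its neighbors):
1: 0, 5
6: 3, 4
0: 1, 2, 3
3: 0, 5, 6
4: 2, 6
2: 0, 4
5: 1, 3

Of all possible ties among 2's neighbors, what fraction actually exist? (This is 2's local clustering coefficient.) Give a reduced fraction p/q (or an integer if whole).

0

2's neighbors: 0 and 4 (k = 2).
Possible neighbor pairs: C(2,2) = 1. Edges among them: none → e = 0.
Clustering(2) = 0/1.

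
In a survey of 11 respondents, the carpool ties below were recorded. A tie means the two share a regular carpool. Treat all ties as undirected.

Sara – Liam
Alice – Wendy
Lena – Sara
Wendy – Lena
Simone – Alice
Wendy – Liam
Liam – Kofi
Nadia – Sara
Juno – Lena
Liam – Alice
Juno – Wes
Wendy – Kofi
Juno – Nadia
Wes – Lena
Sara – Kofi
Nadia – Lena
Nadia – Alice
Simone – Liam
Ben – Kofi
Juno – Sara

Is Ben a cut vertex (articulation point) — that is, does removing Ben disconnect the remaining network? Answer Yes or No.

Even without Ben, every remaining node can still reach every other (the residual graph is connected), so Ben is not a cut vertex.

No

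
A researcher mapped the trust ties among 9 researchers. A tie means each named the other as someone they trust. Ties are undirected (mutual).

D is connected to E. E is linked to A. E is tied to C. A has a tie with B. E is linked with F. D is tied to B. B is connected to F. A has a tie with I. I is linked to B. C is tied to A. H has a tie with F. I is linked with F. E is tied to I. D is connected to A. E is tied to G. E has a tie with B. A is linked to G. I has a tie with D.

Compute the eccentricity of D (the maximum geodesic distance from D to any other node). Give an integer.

3

Distances from D: A:1, B:1, C:2, E:1, F:2, G:2, H:3, I:1.
The largest is 3 (to H), so the eccentricity of D is 3.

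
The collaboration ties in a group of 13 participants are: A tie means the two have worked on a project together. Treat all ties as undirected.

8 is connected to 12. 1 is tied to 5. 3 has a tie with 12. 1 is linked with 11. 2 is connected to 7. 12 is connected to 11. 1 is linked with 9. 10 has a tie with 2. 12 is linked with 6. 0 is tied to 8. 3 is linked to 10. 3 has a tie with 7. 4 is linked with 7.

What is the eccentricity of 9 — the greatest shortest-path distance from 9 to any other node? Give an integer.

6

Distances from 9: 0:5, 1:1, 2:6, 3:4, 4:6, 5:2, 6:4, 7:5, 8:4, 10:5, 11:2, 12:3.
The largest is 6 (to 2 and 4), so the eccentricity of 9 is 6.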